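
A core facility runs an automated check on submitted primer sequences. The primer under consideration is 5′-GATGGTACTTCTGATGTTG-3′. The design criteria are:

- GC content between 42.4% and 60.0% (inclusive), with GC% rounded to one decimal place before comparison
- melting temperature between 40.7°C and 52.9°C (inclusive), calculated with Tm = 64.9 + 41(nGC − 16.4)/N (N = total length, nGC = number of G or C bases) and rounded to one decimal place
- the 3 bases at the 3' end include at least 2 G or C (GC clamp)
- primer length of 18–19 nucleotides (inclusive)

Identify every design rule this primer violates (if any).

Base counts: A=3, T=8, G=6, C=2 (length 19).
GC content: GC 8/19 = 42.1%, outside 42.4–60.0% ✗
Tm: Tm = 64.9 + 41·(8 − 16.4)/19 = 46.8°C ✓
GC clamp: 3' end TTG has 1 G/C, need ≥2 ✗
length: length 19 ✓

Fails: GC content, GC clamp.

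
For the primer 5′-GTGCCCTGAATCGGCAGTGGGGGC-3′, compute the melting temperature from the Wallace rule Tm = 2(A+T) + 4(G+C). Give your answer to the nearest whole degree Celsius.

82°C

Base counts: A=3, T=4, G=11, C=6 (length 24).
Tm = 2·(3+4) + 4·(11+6) = 2·7 + 4·17 = 14 + 68 = 82°C.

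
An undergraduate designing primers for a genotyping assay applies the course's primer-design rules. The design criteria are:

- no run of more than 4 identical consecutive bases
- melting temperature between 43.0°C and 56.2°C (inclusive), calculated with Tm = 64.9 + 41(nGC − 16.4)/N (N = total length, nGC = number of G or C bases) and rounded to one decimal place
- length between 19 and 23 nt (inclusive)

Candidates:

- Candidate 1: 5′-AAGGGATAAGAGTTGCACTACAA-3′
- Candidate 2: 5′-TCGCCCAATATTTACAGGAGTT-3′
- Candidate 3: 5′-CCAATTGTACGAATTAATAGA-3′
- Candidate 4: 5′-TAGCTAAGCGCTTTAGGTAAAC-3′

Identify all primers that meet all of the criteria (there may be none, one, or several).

Candidate 1 (23 nt, A=10 T=4 G=6 C=3): longest run = 3 ✓; Tm = 64.9 + 41·(9 − 16.4)/23 = 51.7°C ✓; length 23 ✓ — passes.
Candidate 2 (22 nt, A=6 T=7 G=4 C=5): longest run = 3 ✓; Tm = 64.9 + 41·(9 − 16.4)/22 = 51.1°C ✓; length 22 ✓ — passes.
Candidate 3 (21 nt, A=9 T=6 G=3 C=3): longest run = 2 ✓; Tm = 64.9 + 41·(6 − 16.4)/21 = 44.6°C ✓; length 21 ✓ — passes.
Candidate 4 (22 nt, A=7 T=6 G=5 C=4): longest run = 3 ✓; Tm = 64.9 + 41·(9 − 16.4)/22 = 51.1°C ✓; length 22 ✓ — passes.

Candidate 1, Candidate 2, Candidate 3 and Candidate 4.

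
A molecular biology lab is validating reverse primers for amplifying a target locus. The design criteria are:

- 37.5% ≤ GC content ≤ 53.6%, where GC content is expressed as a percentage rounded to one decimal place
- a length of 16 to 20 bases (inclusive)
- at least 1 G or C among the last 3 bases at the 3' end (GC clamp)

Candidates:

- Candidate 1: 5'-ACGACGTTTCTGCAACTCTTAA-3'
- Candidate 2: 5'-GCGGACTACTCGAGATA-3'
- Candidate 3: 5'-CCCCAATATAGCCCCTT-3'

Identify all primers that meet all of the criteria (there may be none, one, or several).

Candidate 1 (22 nt, A=6 T=7 G=3 C=6): GC 9/22 = 40.9% ✓; length 22, outside 16–20 ✗; 3' end TAA has 0 G/C, need ≥1 ✗ — fails.
Candidate 2 (17 nt, A=5 T=3 G=5 C=4): GC 9/17 = 52.9% ✓; length 17 ✓; 3' end ATA has 0 G/C, need ≥1 ✗ — fails.
Candidate 3 (17 nt, A=4 T=4 G=1 C=8): GC 9/17 = 52.9% ✓; length 17 ✓; 3' end CTT has 1 G/C ✓ — passes.

Candidate 3 only.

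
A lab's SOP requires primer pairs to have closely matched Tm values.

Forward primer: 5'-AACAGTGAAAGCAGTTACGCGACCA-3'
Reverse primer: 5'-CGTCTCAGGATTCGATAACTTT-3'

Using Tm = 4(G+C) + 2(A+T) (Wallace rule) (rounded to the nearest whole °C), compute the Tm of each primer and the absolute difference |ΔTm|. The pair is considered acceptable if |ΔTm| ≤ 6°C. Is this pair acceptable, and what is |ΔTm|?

|ΔTm| = 12°C; the pair is not acceptable.

Forward: A=10 T=3 G=6 C=6 → Tm = 2·13 + 4·12 = 74°C.
Reverse: A=5 T=8 G=4 C=5 → Tm = 2·13 + 4·9 = 62°C.
|ΔTm| = |74 − 62| = 12°C, > 6°C.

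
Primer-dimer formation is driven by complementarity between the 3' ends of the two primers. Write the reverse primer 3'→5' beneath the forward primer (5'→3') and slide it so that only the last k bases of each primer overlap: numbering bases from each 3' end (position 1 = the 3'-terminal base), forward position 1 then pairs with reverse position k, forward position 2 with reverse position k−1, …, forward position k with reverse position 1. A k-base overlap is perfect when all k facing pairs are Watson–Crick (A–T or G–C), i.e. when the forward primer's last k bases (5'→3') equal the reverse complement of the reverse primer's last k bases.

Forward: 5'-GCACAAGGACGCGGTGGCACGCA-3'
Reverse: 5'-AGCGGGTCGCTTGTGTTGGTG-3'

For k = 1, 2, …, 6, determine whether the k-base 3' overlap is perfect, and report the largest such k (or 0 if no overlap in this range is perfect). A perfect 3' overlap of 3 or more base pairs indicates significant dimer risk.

Longest perfect overlap: 2 complementary base pairs; below the dimer-risk threshold (threshold 3).

Last 6 bases (5'→3') — forward …CACGCA, reverse …TTGGTG.
Reverse complement of the reverse primer's last 6 bases: CACCAA; its first k bases are the reverse complement of the reverse primer's last k bases, so a perfect k-base overlap needs the forward primer's last k bases to equal them.
Comparing (forward last k vs required): k=1: A vs C ✗; k=2: CA vs CA ✓; k=3: GCA vs CAC ✗; k=4: CGCA vs CACC ✗; k=5: ACGCA vs CACCA ✗; k=6: CACGCA vs CACCAA ✗.
Only k = 2 is perfect, so the longest perfect 3' overlap is 2.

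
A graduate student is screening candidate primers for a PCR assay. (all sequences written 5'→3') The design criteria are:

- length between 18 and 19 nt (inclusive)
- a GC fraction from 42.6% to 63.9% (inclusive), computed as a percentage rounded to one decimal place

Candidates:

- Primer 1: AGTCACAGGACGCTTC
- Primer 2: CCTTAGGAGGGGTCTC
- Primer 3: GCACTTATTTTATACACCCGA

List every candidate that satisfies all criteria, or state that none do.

Primer 1 (16 nt, A=4 T=3 G=4 C=5): length 16, outside 18–19 ✗; GC 9/16 = 56.3% ✓ — fails.
Primer 2 (16 nt, A=2 T=4 G=6 C=4): length 16, outside 18–19 ✗; GC 10/16 = 62.5% ✓ — fails.
Primer 3 (21 nt, A=6 T=7 G=2 C=6): length 21, outside 18–19 ✗; GC 8/21 = 38.1%, outside 42.6–63.9% ✗ — fails.

None of the candidates satisfy all criteria.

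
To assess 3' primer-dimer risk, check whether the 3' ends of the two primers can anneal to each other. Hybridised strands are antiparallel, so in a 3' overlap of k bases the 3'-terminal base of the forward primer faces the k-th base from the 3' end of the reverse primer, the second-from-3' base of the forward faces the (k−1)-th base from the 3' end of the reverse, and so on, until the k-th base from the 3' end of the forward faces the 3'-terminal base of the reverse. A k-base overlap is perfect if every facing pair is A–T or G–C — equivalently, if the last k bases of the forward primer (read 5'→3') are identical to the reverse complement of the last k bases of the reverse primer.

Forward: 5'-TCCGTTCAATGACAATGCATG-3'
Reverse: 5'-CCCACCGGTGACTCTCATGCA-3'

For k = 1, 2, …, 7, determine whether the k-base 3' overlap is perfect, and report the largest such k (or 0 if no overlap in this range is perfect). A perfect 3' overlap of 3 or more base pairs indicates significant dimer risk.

Last 7 bases (5'→3') — forward …ATGCATG, reverse …TCATGCA.
Reverse complement of the reverse primer's last 7 bases: TGCATGA; its first k bases are the reverse complement of the reverse primer's last k bases, so a perfect k-base overlap needs the forward primer's last k bases to equal them.
Comparing (forward last k vs required): k=1: G vs T ✗; k=2: TG vs TG ✓; k=3: ATG vs TGC ✗; k=4: CATG vs TGCA ✗; k=5: GCATG vs TGCAT ✗; k=6: TGCATG vs TGCATG ✓; k=7: ATGCATG vs TGCATGA ✗.
Perfect overlaps at k = 2, 6; the largest is 6.

Longest perfect overlap: 6 complementary base pairs; significant dimer risk (threshold 3).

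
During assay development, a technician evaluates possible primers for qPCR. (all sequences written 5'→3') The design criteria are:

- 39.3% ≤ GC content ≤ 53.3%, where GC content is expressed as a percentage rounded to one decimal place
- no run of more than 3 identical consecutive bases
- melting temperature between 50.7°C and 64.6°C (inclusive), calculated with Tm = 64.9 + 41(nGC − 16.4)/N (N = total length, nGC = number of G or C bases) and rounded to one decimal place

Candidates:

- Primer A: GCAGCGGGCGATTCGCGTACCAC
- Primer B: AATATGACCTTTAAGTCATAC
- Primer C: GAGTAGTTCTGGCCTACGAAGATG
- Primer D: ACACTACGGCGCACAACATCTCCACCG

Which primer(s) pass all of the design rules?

Primer A (23 nt, A=4 T=3 G=8 C=8): GC 16/23 = 69.6%, outside 39.3–53.3% ✗; longest run = 3 ✓; Tm = 64.9 + 41·(16 − 16.4)/23 = 64.2°C ✓ — fails.
Primer B (21 nt, A=8 T=7 G=2 C=4): GC 6/21 = 28.6%, outside 39.3–53.3% ✗; longest run = 3 ✓; Tm = 64.9 + 41·(6 − 16.4)/21 = 44.6°C, outside 50.7–64.6°C ✗ — fails.
Primer C (24 nt, A=6 T=6 G=8 C=4): GC 12/24 = 50.0% ✓; longest run = 2 ✓; Tm = 64.9 + 41·(12 − 16.4)/24 = 57.4°C ✓ — passes.
Primer D (27 nt, A=8 T=3 G=4 C=12): GC 16/27 = 59.3%, outside 39.3–53.3% ✗; longest run = 2 ✓; Tm = 64.9 + 41·(16 − 16.4)/27 = 64.3°C ✓ — fails.

Primer C only.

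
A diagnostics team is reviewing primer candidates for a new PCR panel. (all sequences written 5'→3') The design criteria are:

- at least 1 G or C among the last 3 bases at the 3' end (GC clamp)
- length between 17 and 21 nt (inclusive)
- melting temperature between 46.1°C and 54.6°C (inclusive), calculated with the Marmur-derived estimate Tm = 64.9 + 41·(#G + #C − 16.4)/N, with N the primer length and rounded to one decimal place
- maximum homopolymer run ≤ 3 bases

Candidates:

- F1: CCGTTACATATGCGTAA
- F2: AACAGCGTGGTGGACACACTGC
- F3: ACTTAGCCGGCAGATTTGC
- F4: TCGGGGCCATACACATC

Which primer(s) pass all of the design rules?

F1 (17 nt, A=5 T=5 G=3 C=4): 3' end TAA has 0 G/C, need ≥1 ✗; length 17 ✓; Tm = 64.9 + 41·(7 − 16.4)/17 = 42.2°C, outside 46.1–54.6°C ✗; longest run = 2 ✓ — fails.
F2 (22 nt, A=6 T=3 G=7 C=6): 3' end TGC has 2 G/C ✓; length 22, outside 17–21 ✗; Tm = 64.9 + 41·(13 − 16.4)/22 = 58.6°C, outside 46.1–54.6°C ✗; longest run = 2 ✓ — fails.
F3 (19 nt, A=4 T=5 G=5 C=5): 3' end TGC has 2 G/C ✓; length 19 ✓; Tm = 64.9 + 41·(10 − 16.4)/19 = 51.1°C ✓; longest run = 3 ✓ — passes.
F4 (17 nt, A=4 T=3 G=4 C=6): 3' end ATC has 1 G/C ✓; length 17 ✓; Tm = 64.9 + 41·(10 − 16.4)/17 = 49.5°C ✓; longest run = 4, exceeds 3 ✗ — fails.

F3 only.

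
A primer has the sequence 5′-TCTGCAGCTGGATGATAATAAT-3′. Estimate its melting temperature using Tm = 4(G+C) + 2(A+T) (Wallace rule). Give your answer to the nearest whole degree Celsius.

60°C

Base counts: A=7, T=7, G=5, C=3 (length 22).
Tm = 2·(7+7) + 4·(5+3) = 2·14 + 4·8 = 28 + 32 = 60°C.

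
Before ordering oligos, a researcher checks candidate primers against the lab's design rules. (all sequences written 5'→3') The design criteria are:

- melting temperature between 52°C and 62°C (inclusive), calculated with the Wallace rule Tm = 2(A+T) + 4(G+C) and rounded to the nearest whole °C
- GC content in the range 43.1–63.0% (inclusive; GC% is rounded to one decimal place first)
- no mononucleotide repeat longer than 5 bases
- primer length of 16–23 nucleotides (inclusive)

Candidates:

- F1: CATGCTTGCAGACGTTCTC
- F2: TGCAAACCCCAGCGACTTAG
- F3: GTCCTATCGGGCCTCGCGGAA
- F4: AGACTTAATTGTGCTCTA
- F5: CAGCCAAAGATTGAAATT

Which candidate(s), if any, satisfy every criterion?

F1 and F2.

F1 (19 nt, A=3 T=6 G=4 C=6): Tm = 2·9 + 4·10 = 58°C ✓; GC 10/19 = 52.6% ✓; longest run = 2 ✓; length 19 ✓ — passes.
F2 (20 nt, A=6 T=3 G=4 C=7): Tm = 2·9 + 4·11 = 62°C ✓; GC 11/20 = 55.0% ✓; longest run = 4 ✓; length 20 ✓ — passes.
F3 (21 nt, A=3 T=4 G=7 C=7): Tm = 2·7 + 4·14 = 70°C, outside 52–62°C ✗; GC 14/21 = 66.7%, outside 43.1–63.0% ✗; longest run = 3 ✓; length 21 ✓ — fails.
F4 (18 nt, A=5 T=7 G=3 C=3): Tm = 2·12 + 4·6 = 48°C, outside 52–62°C ✗; GC 6/18 = 33.3%, outside 43.1–63.0% ✗; longest run = 2 ✓; length 18 ✓ — fails.
F5 (18 nt, A=8 T=4 G=3 C=3): Tm = 2·12 + 4·6 = 48°C, outside 52–62°C ✗; GC 6/18 = 33.3%, outside 43.1–63.0% ✗; longest run = 3 ✓; length 18 ✓ — fails.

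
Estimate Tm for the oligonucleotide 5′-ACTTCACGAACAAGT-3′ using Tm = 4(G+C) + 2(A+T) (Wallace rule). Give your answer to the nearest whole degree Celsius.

42°C

Base counts: A=6, T=3, G=2, C=4 (length 15).
Tm = 2·(6+3) + 4·(2+4) = 2·9 + 4·6 = 18 + 24 = 42°C.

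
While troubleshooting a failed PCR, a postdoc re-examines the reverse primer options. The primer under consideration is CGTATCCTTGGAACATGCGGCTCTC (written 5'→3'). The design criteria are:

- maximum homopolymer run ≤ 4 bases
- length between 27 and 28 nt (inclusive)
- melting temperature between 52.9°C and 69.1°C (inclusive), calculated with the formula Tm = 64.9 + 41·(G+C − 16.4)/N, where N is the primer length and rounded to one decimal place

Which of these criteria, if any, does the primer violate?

Base counts: A=4, T=7, G=6, C=8 (length 25).
homopolymer run: longest run = 2 ✓
length: length 25, outside 27–28 ✗
Tm: Tm = 64.9 + 41·(14 − 16.4)/25 = 61.0°C ✓

Fails: length.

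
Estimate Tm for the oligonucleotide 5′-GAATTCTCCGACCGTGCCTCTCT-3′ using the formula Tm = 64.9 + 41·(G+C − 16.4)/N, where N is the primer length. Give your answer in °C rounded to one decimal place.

Base counts: A=3, T=7, G=4, C=9; G+C = 13, N = 23.
Tm = 64.9 + 41·(13 − 16.4)/23 = 64.9 + -139.40/23 = 58.8°C.

58.8°C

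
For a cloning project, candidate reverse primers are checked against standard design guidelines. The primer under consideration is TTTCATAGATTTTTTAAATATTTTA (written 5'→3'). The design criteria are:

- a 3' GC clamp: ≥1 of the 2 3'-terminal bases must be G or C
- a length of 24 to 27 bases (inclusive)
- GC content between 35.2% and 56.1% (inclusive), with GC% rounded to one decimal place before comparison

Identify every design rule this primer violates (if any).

Fails: GC clamp, GC content.

Base counts: A=8, T=15, G=1, C=1 (length 25).
GC clamp: 3' end TA has 0 G/C, need ≥1 ✗
length: length 25 ✓
GC content: GC 2/25 = 8.0%, outside 35.2–56.1% ✗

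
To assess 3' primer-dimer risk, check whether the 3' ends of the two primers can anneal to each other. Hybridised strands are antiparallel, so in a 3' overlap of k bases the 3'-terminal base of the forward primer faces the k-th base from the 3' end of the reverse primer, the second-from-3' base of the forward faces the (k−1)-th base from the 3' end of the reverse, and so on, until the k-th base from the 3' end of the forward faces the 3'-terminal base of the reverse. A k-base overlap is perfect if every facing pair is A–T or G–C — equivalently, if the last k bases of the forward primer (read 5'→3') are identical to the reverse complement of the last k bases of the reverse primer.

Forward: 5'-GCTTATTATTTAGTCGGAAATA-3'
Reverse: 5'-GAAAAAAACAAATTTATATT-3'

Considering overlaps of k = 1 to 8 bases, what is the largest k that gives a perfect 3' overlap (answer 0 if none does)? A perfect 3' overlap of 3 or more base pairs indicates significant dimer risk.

Last 8 bases (5'→3') — forward …CGGAAATA, reverse …TTTATATT.
Reverse complement of the reverse primer's last 8 bases: AATATAAA; its first k bases are the reverse complement of the reverse primer's last k bases, so a perfect k-base overlap needs the forward primer's last k bases to equal them.
Comparing (forward last k vs required): k=1: A vs A ✓; k=2: TA vs AA ✗; k=3: ATA vs AAT ✗; k=4: AATA vs AATA ✓; k=5: AAATA vs AATAT ✗; k=6: GAAATA vs AATATA ✗; k=7: GGAAATA vs AATATAA ✗; k=8: CGGAAATA vs AATATAAA ✗.
Perfect overlaps at k = 1, 4; the largest is 4.

Longest perfect overlap: 4 complementary base pairs; significant dimer risk (threshold 3).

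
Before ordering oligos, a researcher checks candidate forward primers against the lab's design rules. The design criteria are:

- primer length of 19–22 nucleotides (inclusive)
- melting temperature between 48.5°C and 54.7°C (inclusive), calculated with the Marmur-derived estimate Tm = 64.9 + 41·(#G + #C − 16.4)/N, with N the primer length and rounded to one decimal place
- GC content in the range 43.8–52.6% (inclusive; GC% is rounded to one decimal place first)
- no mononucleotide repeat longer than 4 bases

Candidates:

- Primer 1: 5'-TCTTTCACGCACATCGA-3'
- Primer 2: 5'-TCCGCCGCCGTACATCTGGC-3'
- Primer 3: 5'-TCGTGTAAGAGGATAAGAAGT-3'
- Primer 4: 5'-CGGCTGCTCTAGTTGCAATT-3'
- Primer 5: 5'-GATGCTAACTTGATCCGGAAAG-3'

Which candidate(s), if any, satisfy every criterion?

Primer 4 and Primer 5.

Primer 1 (17 nt, A=4 T=5 G=2 C=6): length 17, outside 19–22 ✗; Tm = 64.9 + 41·(8 − 16.4)/17 = 44.6°C, outside 48.5–54.7°C ✗; GC 8/17 = 47.1% ✓; longest run = 3 ✓ — fails.
Primer 2 (20 nt, A=2 T=4 G=5 C=9): length 20 ✓; Tm = 64.9 + 41·(14 − 16.4)/20 = 60.0°C, outside 48.5–54.7°C ✗; GC 14/20 = 70.0%, outside 43.8–52.6% ✗; longest run = 2 ✓ — fails.
Primer 3 (21 nt, A=8 T=5 G=7 C=1): length 21 ✓; Tm = 64.9 + 41·(8 − 16.4)/21 = 48.5°C ✓; GC 8/21 = 38.1%, outside 43.8–52.6% ✗; longest run = 2 ✓ — fails.
Primer 4 (20 nt, A=3 T=7 G=5 C=5): length 20 ✓; Tm = 64.9 + 41·(10 − 16.4)/20 = 51.8°C ✓; GC 10/20 = 50.0% ✓; longest run = 2 ✓ — passes.
Primer 5 (22 nt, A=7 T=5 G=6 C=4): length 22 ✓; Tm = 64.9 + 41·(10 − 16.4)/22 = 53.0°C ✓; GC 10/22 = 45.5% ✓; longest run = 3 ✓ — passes.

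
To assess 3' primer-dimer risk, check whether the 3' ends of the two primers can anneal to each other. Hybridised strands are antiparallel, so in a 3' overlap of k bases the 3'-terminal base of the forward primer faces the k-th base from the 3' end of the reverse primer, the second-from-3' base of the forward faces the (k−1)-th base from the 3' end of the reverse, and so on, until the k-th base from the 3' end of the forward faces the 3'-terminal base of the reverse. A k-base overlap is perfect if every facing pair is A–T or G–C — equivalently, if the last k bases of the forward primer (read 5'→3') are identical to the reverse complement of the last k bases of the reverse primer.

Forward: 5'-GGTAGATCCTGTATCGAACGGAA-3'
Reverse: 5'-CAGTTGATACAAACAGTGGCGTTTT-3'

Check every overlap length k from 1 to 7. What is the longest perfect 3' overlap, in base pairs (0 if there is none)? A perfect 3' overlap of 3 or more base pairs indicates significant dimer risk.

Last 7 bases (5'→3') — forward …AACGGAA, reverse …GCGTTTT.
Reverse complement of the reverse primer's last 7 bases: AAAACGC; its first k bases are the reverse complement of the reverse primer's last k bases, so a perfect k-base overlap needs the forward primer's last k bases to equal them.
Comparing (forward last k vs required): k=1: A vs A ✓; k=2: AA vs AA ✓; k=3: GAA vs AAA ✗; k=4: GGAA vs AAAA ✗; k=5: CGGAA vs AAAAC ✗; k=6: ACGGAA vs AAAACG ✗; k=7: AACGGAA vs AAAACGC ✗.
Perfect overlaps at k = 1, 2; the largest is 2.

Longest perfect overlap: 2 complementary base pairs; below the dimer-risk threshold (threshold 3).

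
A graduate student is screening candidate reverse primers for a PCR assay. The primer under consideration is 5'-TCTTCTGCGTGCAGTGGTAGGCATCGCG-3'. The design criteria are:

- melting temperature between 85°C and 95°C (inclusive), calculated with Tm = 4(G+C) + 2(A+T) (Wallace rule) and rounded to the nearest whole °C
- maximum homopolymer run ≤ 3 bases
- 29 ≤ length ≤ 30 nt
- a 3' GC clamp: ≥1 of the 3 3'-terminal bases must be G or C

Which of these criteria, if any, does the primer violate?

Base counts: A=3, T=8, G=10, C=7 (length 28).
Tm: Tm = 2·11 + 4·17 = 90°C ✓
homopolymer run: longest run = 2 ✓
length: length 28, outside 29–30 ✗
GC clamp: 3' end GCG has 3 G/C ✓

Fails: length.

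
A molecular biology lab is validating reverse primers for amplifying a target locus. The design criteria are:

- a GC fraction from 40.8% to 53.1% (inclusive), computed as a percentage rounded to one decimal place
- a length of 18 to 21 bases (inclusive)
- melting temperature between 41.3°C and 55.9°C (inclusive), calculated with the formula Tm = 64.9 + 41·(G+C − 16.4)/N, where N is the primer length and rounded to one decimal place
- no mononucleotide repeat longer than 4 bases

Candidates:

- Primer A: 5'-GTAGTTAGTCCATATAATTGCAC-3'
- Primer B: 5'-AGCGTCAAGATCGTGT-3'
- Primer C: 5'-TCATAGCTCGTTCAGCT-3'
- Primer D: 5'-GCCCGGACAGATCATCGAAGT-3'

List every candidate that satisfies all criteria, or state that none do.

Primer A (23 nt, A=7 T=8 G=4 C=4): GC 8/23 = 34.8%, outside 40.8–53.1% ✗; length 23, outside 18–21 ✗; Tm = 64.9 + 41·(8 − 16.4)/23 = 49.9°C ✓; longest run = 2 ✓ — fails.
Primer B (16 nt, A=4 T=4 G=5 C=3): GC 8/16 = 50.0% ✓; length 16, outside 18–21 ✗; Tm = 64.9 + 41·(8 − 16.4)/16 = 43.4°C ✓; longest run = 2 ✓ — fails.
Primer C (17 nt, A=3 T=6 G=3 C=5): GC 8/17 = 47.1% ✓; length 17, outside 18–21 ✗; Tm = 64.9 + 41·(8 − 16.4)/17 = 44.6°C ✓; longest run = 2 ✓ — fails.
Primer D (21 nt, A=6 T=3 G=6 C=6): GC 12/21 = 57.1%, outside 40.8–53.1% ✗; length 21 ✓; Tm = 64.9 + 41·(12 − 16.4)/21 = 56.3°C, outside 41.3–55.9°C ✗; longest run = 3 ✓ — fails.

None of the candidates satisfy all criteria.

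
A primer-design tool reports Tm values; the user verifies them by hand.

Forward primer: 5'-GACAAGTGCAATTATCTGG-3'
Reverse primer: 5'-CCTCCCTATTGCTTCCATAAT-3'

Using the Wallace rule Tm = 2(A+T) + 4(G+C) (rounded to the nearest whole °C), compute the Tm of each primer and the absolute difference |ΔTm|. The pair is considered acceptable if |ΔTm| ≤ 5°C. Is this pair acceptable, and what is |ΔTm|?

|ΔTm| = 6°C; the pair is not acceptable.

Forward: A=6 T=5 G=5 C=3 → Tm = 2·11 + 4·8 = 54°C.
Reverse: A=4 T=8 G=1 C=8 → Tm = 2·12 + 4·9 = 60°C.
|ΔTm| = |54 − 60| = 6°C, > 5°C.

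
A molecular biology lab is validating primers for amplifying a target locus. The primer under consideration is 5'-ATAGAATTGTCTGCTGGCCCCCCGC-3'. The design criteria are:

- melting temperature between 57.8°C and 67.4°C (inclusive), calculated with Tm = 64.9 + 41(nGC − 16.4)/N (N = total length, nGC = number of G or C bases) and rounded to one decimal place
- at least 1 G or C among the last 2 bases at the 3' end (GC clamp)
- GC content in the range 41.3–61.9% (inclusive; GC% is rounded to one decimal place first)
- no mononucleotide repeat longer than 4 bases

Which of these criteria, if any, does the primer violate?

Fails: homopolymer run.

Base counts: A=4, T=6, G=6, C=9 (length 25).
Tm: Tm = 64.9 + 41·(15 − 16.4)/25 = 62.6°C ✓
GC clamp: 3' end GC has 2 G/C ✓
GC content: GC 15/25 = 60.0% ✓
homopolymer run: longest run = 6, exceeds 4 ✗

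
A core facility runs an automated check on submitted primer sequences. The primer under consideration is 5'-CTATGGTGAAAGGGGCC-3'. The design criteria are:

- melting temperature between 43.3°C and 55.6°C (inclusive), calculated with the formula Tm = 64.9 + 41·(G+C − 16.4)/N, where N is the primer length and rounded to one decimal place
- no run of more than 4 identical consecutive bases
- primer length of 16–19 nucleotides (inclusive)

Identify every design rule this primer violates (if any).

Base counts: A=4, T=3, G=7, C=3 (length 17).
Tm: Tm = 64.9 + 41·(10 − 16.4)/17 = 49.5°C ✓
homopolymer run: longest run = 4 ✓
length: length 17 ✓

Meets all criteria.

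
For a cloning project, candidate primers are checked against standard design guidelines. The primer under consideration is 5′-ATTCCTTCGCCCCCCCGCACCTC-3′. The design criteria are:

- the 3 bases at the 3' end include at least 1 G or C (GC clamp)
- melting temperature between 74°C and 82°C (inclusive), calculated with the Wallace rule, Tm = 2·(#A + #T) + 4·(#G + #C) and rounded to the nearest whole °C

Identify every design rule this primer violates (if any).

Base counts: A=2, T=5, G=2, C=14 (length 23).
GC clamp: 3' end CTC has 2 G/C ✓
Tm: Tm = 2·7 + 4·16 = 78°C ✓

Meets all criteria.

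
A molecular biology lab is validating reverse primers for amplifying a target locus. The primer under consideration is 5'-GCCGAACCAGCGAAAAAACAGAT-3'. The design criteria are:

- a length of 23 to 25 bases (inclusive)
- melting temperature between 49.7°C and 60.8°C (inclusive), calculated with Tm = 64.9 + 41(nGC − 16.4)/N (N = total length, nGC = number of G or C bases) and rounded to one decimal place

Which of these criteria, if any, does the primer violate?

Meets all criteria.

Base counts: A=11, T=1, G=5, C=6 (length 23).
length: length 23 ✓
Tm: Tm = 64.9 + 41·(11 − 16.4)/23 = 55.3°C ✓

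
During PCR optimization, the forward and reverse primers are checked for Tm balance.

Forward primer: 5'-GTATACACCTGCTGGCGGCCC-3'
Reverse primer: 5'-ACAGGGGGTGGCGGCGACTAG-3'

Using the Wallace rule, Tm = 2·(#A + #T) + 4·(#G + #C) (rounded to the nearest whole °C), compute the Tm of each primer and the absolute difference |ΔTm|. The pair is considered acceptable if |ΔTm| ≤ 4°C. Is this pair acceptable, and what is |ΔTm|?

Forward: A=3 T=4 G=6 C=8 → Tm = 2·7 + 4·14 = 70°C.
Reverse: A=4 T=2 G=11 C=4 → Tm = 2·6 + 4·15 = 72°C.
|ΔTm| = |70 − 72| = 2°C, ≤ 4°C.

|ΔTm| = 2°C; the pair is acceptable.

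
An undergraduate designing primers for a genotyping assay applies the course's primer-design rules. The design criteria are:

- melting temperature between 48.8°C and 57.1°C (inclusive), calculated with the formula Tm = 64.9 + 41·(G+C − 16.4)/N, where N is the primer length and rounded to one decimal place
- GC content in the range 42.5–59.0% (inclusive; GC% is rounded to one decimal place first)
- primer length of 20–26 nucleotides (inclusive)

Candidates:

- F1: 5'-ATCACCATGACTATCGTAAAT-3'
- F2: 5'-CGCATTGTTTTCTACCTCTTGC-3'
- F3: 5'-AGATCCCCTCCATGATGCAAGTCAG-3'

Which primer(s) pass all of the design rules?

F2 only.

F1 (21 nt, A=8 T=6 G=2 C=5): Tm = 64.9 + 41·(7 − 16.4)/21 = 46.5°C, outside 48.8–57.1°C ✗; GC 7/21 = 33.3%, outside 42.5–59.0% ✗; length 21 ✓ — fails.
F2 (22 nt, A=2 T=10 G=3 C=7): Tm = 64.9 + 41·(10 − 16.4)/22 = 53.0°C ✓; GC 10/22 = 45.5% ✓; length 22 ✓ — passes.
F3 (25 nt, A=7 T=5 G=5 C=8): Tm = 64.9 + 41·(13 − 16.4)/25 = 59.3°C, outside 48.8–57.1°C ✗; GC 13/25 = 52.0% ✓; length 25 ✓ — fails.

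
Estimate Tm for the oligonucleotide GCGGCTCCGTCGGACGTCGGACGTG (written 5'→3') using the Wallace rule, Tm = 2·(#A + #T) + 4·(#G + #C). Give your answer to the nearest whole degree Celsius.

Base counts: A=2, T=4, G=11, C=8 (length 25).
Tm = 2·(2+4) + 4·(11+8) = 2·6 + 4·19 = 12 + 76 = 88°C.

88°C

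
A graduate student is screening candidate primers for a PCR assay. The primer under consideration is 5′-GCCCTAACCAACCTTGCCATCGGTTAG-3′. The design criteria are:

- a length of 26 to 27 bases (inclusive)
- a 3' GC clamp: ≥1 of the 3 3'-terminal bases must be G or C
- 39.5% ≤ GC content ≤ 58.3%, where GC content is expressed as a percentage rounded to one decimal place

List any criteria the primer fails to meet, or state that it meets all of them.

Base counts: A=6, T=6, G=5, C=10 (length 27).
length: length 27 ✓
GC clamp: 3' end TAG has 1 G/C ✓
GC content: GC 15/27 = 55.6% ✓

Meets all criteria.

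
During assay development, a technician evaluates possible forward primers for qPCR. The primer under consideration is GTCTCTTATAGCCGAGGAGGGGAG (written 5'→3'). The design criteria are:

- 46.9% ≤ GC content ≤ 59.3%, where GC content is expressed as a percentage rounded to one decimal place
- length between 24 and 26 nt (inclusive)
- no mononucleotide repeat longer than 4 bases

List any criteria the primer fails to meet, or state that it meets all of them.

Meets all criteria.

Base counts: A=5, T=5, G=10, C=4 (length 24).
GC content: GC 14/24 = 58.3% ✓
length: length 24 ✓
homopolymer run: longest run = 4 ✓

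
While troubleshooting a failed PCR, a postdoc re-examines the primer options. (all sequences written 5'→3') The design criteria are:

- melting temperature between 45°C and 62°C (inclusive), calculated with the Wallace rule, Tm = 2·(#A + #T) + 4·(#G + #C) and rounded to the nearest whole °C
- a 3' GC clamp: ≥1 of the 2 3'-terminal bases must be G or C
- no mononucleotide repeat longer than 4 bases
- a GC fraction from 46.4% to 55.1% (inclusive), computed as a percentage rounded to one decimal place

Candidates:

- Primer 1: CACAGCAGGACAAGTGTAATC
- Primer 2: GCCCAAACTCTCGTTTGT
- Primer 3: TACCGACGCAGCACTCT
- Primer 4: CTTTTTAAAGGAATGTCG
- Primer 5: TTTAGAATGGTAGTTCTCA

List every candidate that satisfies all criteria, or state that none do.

Primer 1 and Primer 2.

Primer 1 (21 nt, A=8 T=3 G=5 C=5): Tm = 2·11 + 4·10 = 62°C ✓; 3' end TC has 1 G/C ✓; longest run = 2 ✓; GC 10/21 = 47.6% ✓ — passes.
Primer 2 (18 nt, A=3 T=6 G=3 C=6): Tm = 2·9 + 4·9 = 54°C ✓; 3' end GT has 1 G/C ✓; longest run = 3 ✓; GC 9/18 = 50.0% ✓ — passes.
Primer 3 (17 nt, A=4 T=3 G=3 C=7): Tm = 2·7 + 4·10 = 54°C ✓; 3' end CT has 1 G/C ✓; longest run = 2 ✓; GC 10/17 = 58.8%, outside 46.4–55.1% ✗ — fails.
Primer 4 (18 nt, A=5 T=7 G=4 C=2): Tm = 2·12 + 4·6 = 48°C ✓; 3' end CG has 2 G/C ✓; longest run = 5, exceeds 4 ✗; GC 6/18 = 33.3%, outside 46.4–55.1% ✗ — fails.
Primer 5 (19 nt, A=5 T=8 G=4 C=2): Tm = 2·13 + 4·6 = 50°C ✓; 3' end CA has 1 G/C ✓; longest run = 3 ✓; GC 6/19 = 31.6%, outside 46.4–55.1% ✗ — fails.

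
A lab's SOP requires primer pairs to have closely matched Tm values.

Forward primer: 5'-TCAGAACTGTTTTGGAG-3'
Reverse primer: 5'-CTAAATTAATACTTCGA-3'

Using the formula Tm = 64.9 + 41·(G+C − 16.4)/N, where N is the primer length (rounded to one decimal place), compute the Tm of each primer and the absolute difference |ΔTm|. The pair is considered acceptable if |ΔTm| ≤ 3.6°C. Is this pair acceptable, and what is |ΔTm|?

|ΔTm| = 7.2°C; the pair is not acceptable.

Forward: G+C = 7, N = 17 → Tm = 64.9 + 41·(7 − 16.4)/17 = 42.2°C.
Reverse: G+C = 4, N = 17 → Tm = 64.9 + 41·(4 − 16.4)/17 = 35.0°C.
|ΔTm| = |42.2 − 35.0| = 7.2°C, > 3.6°C.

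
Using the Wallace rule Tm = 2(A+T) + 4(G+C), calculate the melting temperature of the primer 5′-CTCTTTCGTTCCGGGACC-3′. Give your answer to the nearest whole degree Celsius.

Base counts: A=1, T=6, G=4, C=7 (length 18).
Tm = 2·(1+6) + 4·(4+7) = 2·7 + 4·11 = 14 + 44 = 58°C.

58°C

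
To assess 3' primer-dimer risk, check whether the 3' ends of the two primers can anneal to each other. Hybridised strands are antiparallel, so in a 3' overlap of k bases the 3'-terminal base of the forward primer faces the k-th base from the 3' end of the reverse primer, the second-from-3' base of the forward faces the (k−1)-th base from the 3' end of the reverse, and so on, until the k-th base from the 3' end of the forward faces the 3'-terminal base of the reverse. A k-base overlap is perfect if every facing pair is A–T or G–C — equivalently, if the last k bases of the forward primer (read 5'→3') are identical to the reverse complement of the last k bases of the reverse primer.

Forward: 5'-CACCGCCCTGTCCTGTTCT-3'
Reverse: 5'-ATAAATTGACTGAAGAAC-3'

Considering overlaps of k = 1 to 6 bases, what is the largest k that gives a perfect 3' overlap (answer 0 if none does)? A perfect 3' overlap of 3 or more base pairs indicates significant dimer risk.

Last 6 bases (5'→3') — forward …TGTTCT, reverse …AAGAAC.
Reverse complement of the reverse primer's last 6 bases: GTTCTT; its first k bases are the reverse complement of the reverse primer's last k bases, so a perfect k-base overlap needs the forward primer's last k bases to equal them.
Comparing (forward last k vs required): k=1: T vs G ✗; k=2: CT vs GT ✗; k=3: TCT vs GTT ✗; k=4: TTCT vs GTTC ✗; k=5: GTTCT vs GTTCT ✓; k=6: TGTTCT vs GTTCTT ✗.
Only k = 5 is perfect, so the longest perfect 3' overlap is 5.

Longest perfect overlap: 5 complementary base pairs; significant dimer risk (threshold 3).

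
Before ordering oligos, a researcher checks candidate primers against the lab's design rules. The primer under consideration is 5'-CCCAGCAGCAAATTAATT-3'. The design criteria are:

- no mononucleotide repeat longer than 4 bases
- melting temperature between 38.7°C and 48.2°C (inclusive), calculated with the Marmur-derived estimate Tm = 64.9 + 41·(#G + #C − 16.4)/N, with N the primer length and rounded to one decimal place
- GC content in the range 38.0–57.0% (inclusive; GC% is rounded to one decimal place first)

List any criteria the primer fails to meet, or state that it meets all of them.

Base counts: A=7, T=4, G=2, C=5 (length 18).
homopolymer run: longest run = 3 ✓
Tm: Tm = 64.9 + 41·(7 − 16.4)/18 = 43.5°C ✓
GC content: GC 7/18 = 38.9% ✓

Meets all criteria.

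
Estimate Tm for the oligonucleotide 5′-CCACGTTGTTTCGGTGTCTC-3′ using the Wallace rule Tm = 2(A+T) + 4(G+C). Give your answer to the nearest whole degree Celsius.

62°C

Base counts: A=1, T=8, G=5, C=6 (length 20).
Tm = 2·(1+8) + 4·(5+6) = 2·9 + 4·11 = 18 + 44 = 62°C.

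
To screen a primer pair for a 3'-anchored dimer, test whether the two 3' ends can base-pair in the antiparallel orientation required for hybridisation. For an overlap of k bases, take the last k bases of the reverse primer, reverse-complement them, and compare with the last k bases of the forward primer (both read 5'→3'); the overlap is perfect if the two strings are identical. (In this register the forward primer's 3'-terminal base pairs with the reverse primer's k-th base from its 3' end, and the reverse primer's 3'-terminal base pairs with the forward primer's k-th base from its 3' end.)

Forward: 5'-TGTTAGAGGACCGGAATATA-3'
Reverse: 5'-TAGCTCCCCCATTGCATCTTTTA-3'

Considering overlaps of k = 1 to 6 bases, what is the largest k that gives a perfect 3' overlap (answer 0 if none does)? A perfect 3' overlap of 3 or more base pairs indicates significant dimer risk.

Longest perfect overlap: 2 complementary base pairs; below the dimer-risk threshold (threshold 3).

Last 6 bases (5'→3') — forward …AATATA, reverse …CTTTTA.
Reverse complement of the reverse primer's last 6 bases: TAAAAG; its first k bases are the reverse complement of the reverse primer's last k bases, so a perfect k-base overlap needs the forward primer's last k bases to equal them.
Comparing (forward last k vs required): k=1: A vs T ✗; k=2: TA vs TA ✓; k=3: ATA vs TAA ✗; k=4: TATA vs TAAA ✗; k=5: ATATA vs TAAAA ✗; k=6: AATATA vs TAAAAG ✗.
Only k = 2 is perfect, so the longest perfect 3' overlap is 2.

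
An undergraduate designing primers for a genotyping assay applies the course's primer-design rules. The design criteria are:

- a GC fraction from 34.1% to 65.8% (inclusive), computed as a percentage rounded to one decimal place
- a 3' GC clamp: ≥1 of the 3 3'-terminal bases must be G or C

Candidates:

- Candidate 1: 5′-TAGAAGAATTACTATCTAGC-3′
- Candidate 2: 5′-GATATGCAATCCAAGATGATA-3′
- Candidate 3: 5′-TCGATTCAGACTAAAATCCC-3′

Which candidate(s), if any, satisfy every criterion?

Candidate 3 only.

Candidate 1 (20 nt, A=8 T=6 G=3 C=3): GC 6/20 = 30.0%, outside 34.1–65.8% ✗; 3' end AGC has 2 G/C ✓ — fails.
Candidate 2 (21 nt, A=9 T=5 G=4 C=3): GC 7/21 = 33.3%, outside 34.1–65.8% ✗; 3' end ATA has 0 G/C, need ≥1 ✗ — fails.
Candidate 3 (20 nt, A=7 T=5 G=2 C=6): GC 8/20 = 40.0% ✓; 3' end CCC has 3 G/C ✓ — passes.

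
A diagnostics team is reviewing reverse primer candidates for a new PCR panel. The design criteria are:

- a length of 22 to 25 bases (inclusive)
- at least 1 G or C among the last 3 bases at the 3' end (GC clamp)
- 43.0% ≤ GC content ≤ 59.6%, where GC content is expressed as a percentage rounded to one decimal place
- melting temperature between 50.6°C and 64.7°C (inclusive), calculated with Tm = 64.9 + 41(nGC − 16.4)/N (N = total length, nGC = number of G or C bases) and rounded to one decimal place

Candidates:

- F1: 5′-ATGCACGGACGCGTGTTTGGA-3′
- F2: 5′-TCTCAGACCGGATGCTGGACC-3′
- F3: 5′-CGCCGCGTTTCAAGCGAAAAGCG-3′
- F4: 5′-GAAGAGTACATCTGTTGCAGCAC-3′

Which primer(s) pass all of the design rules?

F4 only.

F1 (21 nt, A=4 T=5 G=8 C=4): length 21, outside 22–25 ✗; 3' end GGA has 2 G/C ✓; GC 12/21 = 57.1% ✓; Tm = 64.9 + 41·(12 − 16.4)/21 = 56.3°C ✓ — fails.
F2 (21 nt, A=4 T=4 G=6 C=7): length 21, outside 22–25 ✗; 3' end ACC has 2 G/C ✓; GC 13/21 = 61.9%, outside 43.0–59.6% ✗; Tm = 64.9 + 41·(13 − 16.4)/21 = 58.3°C ✓ — fails.
F3 (23 nt, A=6 T=3 G=7 C=7): length 23 ✓; 3' end GCG has 3 G/C ✓; GC 14/23 = 60.9%, outside 43.0–59.6% ✗; Tm = 64.9 + 41·(14 − 16.4)/23 = 60.6°C ✓ — fails.
F4 (23 nt, A=7 T=5 G=6 C=5): length 23 ✓; 3' end CAC has 2 G/C ✓; GC 11/23 = 47.8% ✓; Tm = 64.9 + 41·(11 − 16.4)/23 = 55.3°C ✓ — passes.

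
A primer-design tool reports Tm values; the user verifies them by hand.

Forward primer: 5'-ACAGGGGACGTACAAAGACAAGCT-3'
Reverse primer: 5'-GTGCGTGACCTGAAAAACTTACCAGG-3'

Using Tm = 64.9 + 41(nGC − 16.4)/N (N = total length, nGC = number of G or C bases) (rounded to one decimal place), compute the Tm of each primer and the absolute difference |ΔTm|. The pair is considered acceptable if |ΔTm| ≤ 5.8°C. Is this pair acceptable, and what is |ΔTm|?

|ΔTm| = 2.1°C; the pair is acceptable.

Forward: G+C = 12, N = 24 → Tm = 64.9 + 41·(12 − 16.4)/24 = 57.4°C.
Reverse: G+C = 13, N = 26 → Tm = 64.9 + 41·(13 − 16.4)/26 = 59.5°C.
|ΔTm| = |57.4 − 59.5| = 2.1°C, ≤ 5.8°C.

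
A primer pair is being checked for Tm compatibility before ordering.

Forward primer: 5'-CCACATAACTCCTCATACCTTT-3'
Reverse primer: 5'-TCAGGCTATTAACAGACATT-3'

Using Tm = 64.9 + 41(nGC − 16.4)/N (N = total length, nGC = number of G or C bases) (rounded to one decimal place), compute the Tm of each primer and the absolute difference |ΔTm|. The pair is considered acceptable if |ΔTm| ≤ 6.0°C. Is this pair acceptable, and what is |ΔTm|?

|ΔTm| = 5.5°C; the pair is acceptable.

Forward: G+C = 9, N = 22 → Tm = 64.9 + 41·(9 − 16.4)/22 = 51.1°C.
Reverse: G+C = 7, N = 20 → Tm = 64.9 + 41·(7 − 16.4)/20 = 45.6°C.
|ΔTm| = |51.1 − 45.6| = 5.5°C, ≤ 6.0°C.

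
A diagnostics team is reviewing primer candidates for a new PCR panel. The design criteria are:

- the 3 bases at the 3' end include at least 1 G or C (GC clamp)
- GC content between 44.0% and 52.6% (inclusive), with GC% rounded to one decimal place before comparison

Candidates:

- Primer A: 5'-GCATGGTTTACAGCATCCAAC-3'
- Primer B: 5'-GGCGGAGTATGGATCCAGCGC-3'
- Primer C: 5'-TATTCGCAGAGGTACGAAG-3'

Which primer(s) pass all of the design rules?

Primer A (21 nt, A=6 T=5 G=4 C=6): 3' end AAC has 1 G/C ✓; GC 10/21 = 47.6% ✓ — passes.
Primer B (21 nt, A=4 T=3 G=9 C=5): 3' end CGC has 3 G/C ✓; GC 14/21 = 66.7%, outside 44.0–52.6% ✗ — fails.
Primer C (19 nt, A=6 T=4 G=6 C=3): 3' end AAG has 1 G/C ✓; GC 9/19 = 47.4% ✓ — passes.

Primer A and Primer C.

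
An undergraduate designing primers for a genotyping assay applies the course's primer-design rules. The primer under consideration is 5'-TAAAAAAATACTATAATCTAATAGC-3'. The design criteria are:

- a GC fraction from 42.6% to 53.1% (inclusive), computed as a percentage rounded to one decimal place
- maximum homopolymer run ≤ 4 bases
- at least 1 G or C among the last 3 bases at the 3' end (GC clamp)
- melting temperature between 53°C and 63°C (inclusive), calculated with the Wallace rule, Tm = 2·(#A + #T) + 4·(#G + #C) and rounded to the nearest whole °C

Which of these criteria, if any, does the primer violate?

Base counts: A=14, T=7, G=1, C=3 (length 25).
GC content: GC 4/25 = 16.0%, outside 42.6–53.1% ✗
homopolymer run: longest run = 7, exceeds 4 ✗
GC clamp: 3' end AGC has 2 G/C ✓
Tm: Tm = 2·21 + 4·4 = 58°C ✓

Fails: GC content, homopolymer run.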